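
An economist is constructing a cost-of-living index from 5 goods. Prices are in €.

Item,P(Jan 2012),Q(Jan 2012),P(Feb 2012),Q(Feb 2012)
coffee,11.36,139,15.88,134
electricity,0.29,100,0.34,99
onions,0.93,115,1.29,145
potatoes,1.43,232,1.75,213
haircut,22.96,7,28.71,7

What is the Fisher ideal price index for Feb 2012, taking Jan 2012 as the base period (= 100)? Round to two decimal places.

Laspeyres component (base-period weights):
ΣP(Feb 2012)Q(Jan 2012) = 15.88×139 + 0.34×100 + 1.29×115 + 1.75×232 + 28.71×7 = 2207.32 + 34 + 148.35 + 406 + 200.97 = 2996.64
ΣP(Jan 2012)Q(Jan 2012) = 11.36×139 + 0.29×100 + 0.93×115 + 1.43×232 + 22.96×7 = 1579.04 + 29 + 106.95 + 331.76 + 160.72 = 2207.47
L = 2996.64 / 2207.47 × 100 = 135.7500
Paasche component (current-period weights):
ΣP(Feb 2012)Q(Feb 2012) = 15.88×134 + 0.34×99 + 1.29×145 + 1.75×213 + 28.71×7 = 2127.92 + 33.66 + 187.05 + 372.75 + 200.97 = 2922.35
ΣP(Jan 2012)Q(Feb 2012) = 11.36×134 + 0.29×99 + 0.93×145 + 1.43×213 + 22.96×7 = 1522.24 + 28.71 + 134.85 + 304.59 + 160.72 = 2151.11
P = 2922.35 / 2151.11 × 100 = 135.8531
Fisher = √(L × P) = √(135.7500 × 135.8531) = 135.8015

135.80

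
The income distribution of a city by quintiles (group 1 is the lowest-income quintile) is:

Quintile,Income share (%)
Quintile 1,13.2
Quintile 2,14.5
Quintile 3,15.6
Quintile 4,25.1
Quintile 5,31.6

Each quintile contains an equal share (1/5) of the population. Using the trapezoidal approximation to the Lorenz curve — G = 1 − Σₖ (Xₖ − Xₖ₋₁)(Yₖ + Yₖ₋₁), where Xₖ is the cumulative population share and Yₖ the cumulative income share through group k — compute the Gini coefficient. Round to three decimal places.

Cumulative income shares Yₖ: 0.1320, 0.2770, 0.4330, 0.6840, 1.0000
Σ (Xₖ−Xₖ₋₁)(Yₖ+Yₖ₋₁) = (1/5)(0.1320+0.0000) + (1/5)(0.2770+0.1320) + (1/5)(0.4330+0.2770) + (1/5)(0.6840+0.4330) + (1/5)(1.0000+0.6840)
  = 0.0264 + 0.0818 + 0.1420 + 0.2234 + 0.3368 = 0.8104
G = 1 − 0.8104 = 0.1896

0.190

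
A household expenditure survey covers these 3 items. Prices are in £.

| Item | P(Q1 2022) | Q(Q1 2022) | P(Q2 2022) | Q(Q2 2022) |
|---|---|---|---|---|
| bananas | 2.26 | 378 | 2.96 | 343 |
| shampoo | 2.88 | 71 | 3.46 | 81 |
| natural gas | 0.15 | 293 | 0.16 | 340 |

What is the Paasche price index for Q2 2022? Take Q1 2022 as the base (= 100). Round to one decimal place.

Paasche price index uses current-period quantities as weights.
ΣP(Q2 2022)·Q(Q2 2022) = 2.96×343 + 3.46×81 + 0.16×340 = 1015.28 + 280.26 + 54.4 = 1349.94
ΣP(Q1 2022)·Q(Q2 2022) = 2.26×343 + 2.88×81 + 0.15×340 = 775.18 + 233.28 + 51 = 1059.46
Index = 1349.94 / 1059.46 × 100 = 127.4177

127.4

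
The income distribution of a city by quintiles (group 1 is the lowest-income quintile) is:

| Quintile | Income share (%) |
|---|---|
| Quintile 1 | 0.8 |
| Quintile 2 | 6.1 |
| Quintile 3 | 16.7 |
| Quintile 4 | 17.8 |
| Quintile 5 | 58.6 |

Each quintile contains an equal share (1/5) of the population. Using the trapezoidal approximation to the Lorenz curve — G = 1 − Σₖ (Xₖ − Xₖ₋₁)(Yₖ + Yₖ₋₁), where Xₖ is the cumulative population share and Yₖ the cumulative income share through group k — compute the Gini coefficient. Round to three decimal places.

Cumulative income shares Yₖ: 0.0080, 0.0690, 0.2360, 0.4140, 1.0000
Σ (Xₖ−Xₖ₋₁)(Yₖ+Yₖ₋₁) = (1/5)(0.0080+0.0000) + (1/5)(0.0690+0.0080) + (1/5)(0.2360+0.0690) + (1/5)(0.4140+0.2360) + (1/5)(1.0000+0.4140)
  = 0.0016 + 0.0154 + 0.0610 + 0.1300 + 0.2828 = 0.4908
G = 1 − 0.4908 = 0.5092

0.509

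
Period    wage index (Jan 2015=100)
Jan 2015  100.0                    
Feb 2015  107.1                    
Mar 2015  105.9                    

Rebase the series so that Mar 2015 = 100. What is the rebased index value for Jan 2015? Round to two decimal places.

Rebased(Jan 2015) = 100.0 / 105.9 × 100 = 94.4287

94.43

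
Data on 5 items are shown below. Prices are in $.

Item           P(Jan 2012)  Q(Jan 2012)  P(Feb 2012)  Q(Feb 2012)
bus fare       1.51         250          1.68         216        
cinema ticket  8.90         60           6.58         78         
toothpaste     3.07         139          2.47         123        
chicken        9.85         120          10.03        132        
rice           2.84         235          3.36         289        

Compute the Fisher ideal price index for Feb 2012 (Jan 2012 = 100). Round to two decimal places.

98.81

Laspeyres component (base-period weights):
ΣP(Feb 2012)Q(Jan 2012) = 1.68×250 + 6.58×60 + 2.47×139 + 10.03×120 + 3.36×235 = 420 + 394.8 + 343.33 + 1203.6 + 789.6 = 3151.33
ΣP(Jan 2012)Q(Jan 2012) = 1.51×250 + 8.90×60 + 3.07×139 + 9.85×120 + 2.84×235 = 377.5 + 534 + 426.73 + 1182 + 667.4 = 3187.63
L = 3151.33 / 3187.63 × 100 = 98.8612
Paasche component (current-period weights):
ΣP(Feb 2012)Q(Feb 2012) = 1.68×216 + 6.58×78 + 2.47×123 + 10.03×132 + 3.36×289 = 362.88 + 513.24 + 303.81 + 1323.96 + 971.04 = 3474.93
ΣP(Jan 2012)Q(Feb 2012) = 1.51×216 + 8.90×78 + 3.07×123 + 9.85×132 + 2.84×289 = 326.16 + 694.2 + 377.61 + 1300.2 + 820.76 = 3518.93
P = 3474.93 / 3518.93 × 100 = 98.7496
Fisher = √(L × P) = √(98.8612 × 98.7496) = 98.8054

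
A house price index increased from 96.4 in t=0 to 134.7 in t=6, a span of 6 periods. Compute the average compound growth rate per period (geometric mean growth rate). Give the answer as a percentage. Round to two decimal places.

Growth factor = (134.7/96.4)^(1/6) = (1.397303)^(1/6) = 1.057341
Growth rate = 1.057341 − 1 = 0.057341 = 5.7341%

5.73%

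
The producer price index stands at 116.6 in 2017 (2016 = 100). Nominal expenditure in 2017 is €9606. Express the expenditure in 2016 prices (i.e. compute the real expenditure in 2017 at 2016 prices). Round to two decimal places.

8238.42

Real = Nominal ÷ (Index/100) = 9606 ÷ (116.6/100)
     = 9606 ÷ 1.166 = 8238.4220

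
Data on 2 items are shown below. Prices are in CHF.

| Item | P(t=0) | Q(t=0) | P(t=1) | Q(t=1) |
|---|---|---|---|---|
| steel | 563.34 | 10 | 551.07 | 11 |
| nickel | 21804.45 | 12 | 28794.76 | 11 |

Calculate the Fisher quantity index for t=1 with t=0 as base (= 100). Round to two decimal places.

92.00

Laspeyres component (base-period weights):
ΣP(t=0)Q(t=1) = 563.34×11 + 21804.45×11 = 6196.74 + 239848.95 = 246045.69
ΣP(t=0)Q(t=0) = 563.34×10 + 21804.45×12 = 5633.4 + 261653.4 = 267286.8
L = 246045.69 / 267286.8 × 100 = 92.0531
Paasche component (current-period weights):
ΣP(t=1)Q(t=1) = 551.07×11 + 28794.76×11 = 6061.77 + 316742.36 = 322804.13
ΣP(t=1)Q(t=0) = 551.07×10 + 28794.76×12 = 5510.7 + 345537.12 = 351047.82
P = 322804.13 / 351047.82 × 100 = 91.9545
Fisher = √(L × P) = √(92.0531 × 91.9545) = 92.0037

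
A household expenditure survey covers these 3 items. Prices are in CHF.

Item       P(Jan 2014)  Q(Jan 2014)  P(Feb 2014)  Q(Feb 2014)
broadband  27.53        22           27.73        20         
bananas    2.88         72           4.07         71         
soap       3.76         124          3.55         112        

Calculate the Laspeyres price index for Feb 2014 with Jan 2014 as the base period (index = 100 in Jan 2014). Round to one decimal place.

Laspeyres price index uses base-period quantities as weights.
ΣP(Feb 2014)·Q(Jan 2014) = 27.73×22 + 4.07×72 + 3.55×124 = 610.06 + 293.04 + 440.2 = 1343.3
ΣP(Jan 2014)·Q(Jan 2014) = 27.53×22 + 2.88×72 + 3.76×124 = 605.66 + 207.36 + 466.24 = 1279.26
Index = 1343.3 / 1279.26 × 100 = 105.0060

105.0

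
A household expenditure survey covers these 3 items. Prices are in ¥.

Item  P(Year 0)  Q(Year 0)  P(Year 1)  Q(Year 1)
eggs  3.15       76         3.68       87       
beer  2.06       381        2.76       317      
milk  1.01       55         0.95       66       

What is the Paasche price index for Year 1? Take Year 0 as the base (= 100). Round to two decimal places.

126.57

Paasche price index uses current-period quantities as weights.
ΣP(Year 1)·Q(Year 1) = 3.68×87 + 2.76×317 + 0.95×66 = 320.16 + 874.92 + 62.7 = 1257.78
ΣP(Year 0)·Q(Year 1) = 3.15×87 + 2.06×317 + 1.01×66 = 274.05 + 653.02 + 66.66 = 993.73
Index = 1257.78 / 993.73 × 100 = 126.5716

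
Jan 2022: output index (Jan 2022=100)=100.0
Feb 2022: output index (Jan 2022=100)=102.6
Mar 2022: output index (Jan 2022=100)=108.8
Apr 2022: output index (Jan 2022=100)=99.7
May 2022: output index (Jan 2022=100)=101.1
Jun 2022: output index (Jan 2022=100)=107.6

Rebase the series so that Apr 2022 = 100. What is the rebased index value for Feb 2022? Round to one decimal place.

102.9

Rebased(Feb 2022) = 102.6 / 99.7 × 100 = 102.9087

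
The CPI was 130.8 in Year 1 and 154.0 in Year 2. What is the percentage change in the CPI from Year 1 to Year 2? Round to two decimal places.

Change = (154.0 − 130.8) / 130.8 × 100
       = 23.2 / 130.8 × 100 = 17.7370%

17.74%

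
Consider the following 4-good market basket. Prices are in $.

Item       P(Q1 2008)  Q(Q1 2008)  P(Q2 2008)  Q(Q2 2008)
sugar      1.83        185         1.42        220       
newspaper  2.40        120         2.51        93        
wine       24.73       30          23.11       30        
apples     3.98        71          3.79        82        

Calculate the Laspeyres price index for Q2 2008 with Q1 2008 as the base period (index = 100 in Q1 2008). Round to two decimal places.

Laspeyres price index uses base-period quantities as weights.
ΣP(Q2 2008)·Q(Q1 2008) = 1.42×185 + 2.51×120 + 23.11×30 + 3.79×71 = 262.7 + 301.2 + 693.3 + 269.09 = 1526.29
ΣP(Q1 2008)·Q(Q1 2008) = 1.83×185 + 2.40×120 + 24.73×30 + 3.98×71 = 338.55 + 288 + 741.9 + 282.58 = 1651.03
Index = 1526.29 / 1651.03 × 100 = 92.4447

92.44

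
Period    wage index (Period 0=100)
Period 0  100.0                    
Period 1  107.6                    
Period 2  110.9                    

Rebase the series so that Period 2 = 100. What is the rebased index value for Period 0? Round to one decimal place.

90.2

Rebased(Period 0) = 100.0 / 110.9 × 100 = 90.1713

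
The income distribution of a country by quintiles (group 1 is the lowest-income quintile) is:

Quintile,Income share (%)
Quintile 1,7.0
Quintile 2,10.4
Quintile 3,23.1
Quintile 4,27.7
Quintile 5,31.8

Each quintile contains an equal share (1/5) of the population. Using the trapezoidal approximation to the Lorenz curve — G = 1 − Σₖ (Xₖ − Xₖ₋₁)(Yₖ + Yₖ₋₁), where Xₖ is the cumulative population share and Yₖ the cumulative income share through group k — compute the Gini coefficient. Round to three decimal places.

0.268

Cumulative income shares Yₖ: 0.0700, 0.1740, 0.4050, 0.6820, 1.0000
Σ (Xₖ−Xₖ₋₁)(Yₖ+Yₖ₋₁) = (1/5)(0.0700+0.0000) + (1/5)(0.1740+0.0700) + (1/5)(0.4050+0.1740) + (1/5)(0.6820+0.4050) + (1/5)(1.0000+0.6820)
  = 0.0140 + 0.0488 + 0.1158 + 0.2174 + 0.3364 = 0.7324
G = 1 − 0.7324 = 0.2676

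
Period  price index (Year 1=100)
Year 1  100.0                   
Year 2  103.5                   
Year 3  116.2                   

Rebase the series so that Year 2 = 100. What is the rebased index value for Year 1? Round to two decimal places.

Rebased(Year 1) = 100.0 / 103.5 × 100 = 96.6184

96.62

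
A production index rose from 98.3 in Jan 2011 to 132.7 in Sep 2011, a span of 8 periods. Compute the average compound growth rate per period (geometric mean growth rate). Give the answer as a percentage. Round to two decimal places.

3.82%

Growth factor = (132.7/98.3)^(1/8) = (1.349949)^(1/8) = 1.038221
Growth rate = 1.038221 − 1 = 0.038221 = 3.8221%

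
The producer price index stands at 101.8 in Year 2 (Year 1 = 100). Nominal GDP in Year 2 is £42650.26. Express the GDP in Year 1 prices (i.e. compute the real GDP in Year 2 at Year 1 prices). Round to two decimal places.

41896.13

Real = Nominal ÷ (Index/100) = 42650.26 ÷ (101.8/100)
     = 42650.26 ÷ 1.018 = 41896.1297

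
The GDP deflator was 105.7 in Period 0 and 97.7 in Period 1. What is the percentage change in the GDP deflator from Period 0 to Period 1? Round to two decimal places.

-7.57%

Change = (97.7 − 105.7) / 105.7 × 100
       = -8.0 / 105.7 × 100 = -7.5686%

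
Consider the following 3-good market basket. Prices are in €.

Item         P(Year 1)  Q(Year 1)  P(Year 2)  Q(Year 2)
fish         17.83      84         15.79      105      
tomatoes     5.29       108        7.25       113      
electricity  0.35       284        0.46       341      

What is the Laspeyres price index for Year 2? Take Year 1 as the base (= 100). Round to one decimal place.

Laspeyres price index uses base-period quantities as weights.
ΣP(Year 2)·Q(Year 1) = 15.79×84 + 7.25×108 + 0.46×284 = 1326.36 + 783 + 130.64 = 2240
ΣP(Year 1)·Q(Year 1) = 17.83×84 + 5.29×108 + 0.35×284 = 1497.72 + 571.32 + 99.4 = 2168.44
Index = 2240 / 2168.44 × 100 = 103.3001

103.3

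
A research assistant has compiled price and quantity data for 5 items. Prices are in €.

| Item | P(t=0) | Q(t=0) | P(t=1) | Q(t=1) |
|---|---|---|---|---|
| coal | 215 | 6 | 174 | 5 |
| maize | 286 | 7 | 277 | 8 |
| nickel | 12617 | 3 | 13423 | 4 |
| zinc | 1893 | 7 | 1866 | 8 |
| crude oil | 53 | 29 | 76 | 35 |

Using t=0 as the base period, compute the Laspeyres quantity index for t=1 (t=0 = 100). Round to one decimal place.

126.6

Laspeyres quantity index uses base-period prices as weights.
ΣP(t=0)·Q(t=1) = 215×5 + 286×8 + 12617×4 + 1893×8 + 53×35 = 1075 + 2288 + 50468 + 15144 + 1855 = 70830
ΣP(t=0)·Q(t=0) = 215×6 + 286×7 + 12617×3 + 1893×7 + 53×29 = 1290 + 2002 + 37851 + 13251 + 1537 = 55931
Index = 70830 / 55931 × 100 = 126.6382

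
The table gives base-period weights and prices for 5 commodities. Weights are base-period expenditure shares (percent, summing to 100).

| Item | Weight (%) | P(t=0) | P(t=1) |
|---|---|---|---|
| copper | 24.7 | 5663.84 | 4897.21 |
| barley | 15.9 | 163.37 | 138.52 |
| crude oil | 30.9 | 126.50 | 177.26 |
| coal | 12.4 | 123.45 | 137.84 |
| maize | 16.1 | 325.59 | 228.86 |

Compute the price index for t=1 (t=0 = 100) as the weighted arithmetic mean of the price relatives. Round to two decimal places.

copper: 24.7 × (4897.21/5663.84) = 24.7 × 0.864645 = 21.3567
barley: 15.9 × (138.52/163.37) = 15.9 × 0.847891 = 13.4815
crude oil: 30.9 × (177.26/126.50) = 30.9 × 1.401265 = 43.2991
coal: 12.4 × (137.84/123.45) = 12.4 × 1.116565 = 13.8454
maize: 16.1 × (228.86/325.59) = 16.1 × 0.702909 = 11.3168
Index = Σ wᵢ·(p₁ᵢ/p₀ᵢ) = 21.3567 + 13.4815 + 43.2991 + 13.8454 + 11.3168 = 103.2995

103.30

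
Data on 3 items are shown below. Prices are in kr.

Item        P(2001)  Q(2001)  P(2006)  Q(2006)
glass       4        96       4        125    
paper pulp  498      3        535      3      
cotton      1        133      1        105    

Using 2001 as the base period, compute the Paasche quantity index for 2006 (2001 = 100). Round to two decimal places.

104.15

Paasche quantity index uses current-period prices as weights.
ΣP(2006)·Q(2006) = 4×125 + 535×3 + 1×105 = 500 + 1605 + 105 = 2210
ΣP(2006)·Q(2001) = 4×96 + 535×3 + 1×133 = 384 + 1605 + 133 = 2122
Index = 2210 / 2122 × 100 = 104.1470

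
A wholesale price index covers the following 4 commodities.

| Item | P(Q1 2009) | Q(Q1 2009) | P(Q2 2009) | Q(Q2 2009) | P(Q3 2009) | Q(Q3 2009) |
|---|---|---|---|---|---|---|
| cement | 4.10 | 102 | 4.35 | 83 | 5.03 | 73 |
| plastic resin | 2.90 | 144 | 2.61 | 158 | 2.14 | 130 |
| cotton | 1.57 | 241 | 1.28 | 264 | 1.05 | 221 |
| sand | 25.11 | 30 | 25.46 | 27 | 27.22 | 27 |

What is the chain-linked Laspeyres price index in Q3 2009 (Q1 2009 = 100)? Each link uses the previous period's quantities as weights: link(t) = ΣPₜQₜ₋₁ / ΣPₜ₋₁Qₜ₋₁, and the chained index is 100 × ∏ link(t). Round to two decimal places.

Link Q1 2009→Q2 2009:
ΣP(Q2 2009)Q(Q1 2009) = 4.35×102 + 2.61×144 + 1.28×241 + 25.46×30 = 443.7 + 375.84 + 308.48 + 763.8 = 1891.82
ΣP(Q1 2009)Q(Q1 2009) = 4.10×102 + 2.90×144 + 1.57×241 + 25.11×30 = 418.2 + 417.6 + 378.37 + 753.3 = 1967.47
link = 1891.82/1967.47 = 0.961550
Link Q2 2009→Q3 2009:
ΣP(Q3 2009)Q(Q2 2009) = 5.03×83 + 2.14×158 + 1.05×264 + 27.22×27 = 417.49 + 338.12 + 277.2 + 734.94 = 1767.75
ΣP(Q2 2009)Q(Q2 2009) = 4.35×83 + 2.61×158 + 1.28×264 + 25.46×27 = 361.05 + 412.38 + 337.92 + 687.42 = 1798.77
link = 1767.75/1798.77 = 0.982755
Chained index = 100 × 0.961550 × 0.982755 = 94.4968

94.50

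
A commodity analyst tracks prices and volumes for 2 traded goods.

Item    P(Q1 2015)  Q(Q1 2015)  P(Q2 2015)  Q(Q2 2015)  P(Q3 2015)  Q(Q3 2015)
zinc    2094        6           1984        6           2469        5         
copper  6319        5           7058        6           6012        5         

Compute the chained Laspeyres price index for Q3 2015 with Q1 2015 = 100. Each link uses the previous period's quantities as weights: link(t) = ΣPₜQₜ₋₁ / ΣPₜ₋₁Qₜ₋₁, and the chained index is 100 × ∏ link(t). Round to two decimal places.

Link Q1 2015→Q2 2015:
ΣP(Q2 2015)Q(Q1 2015) = 1984×6 + 7058×5 = 11904 + 35290 = 47194
ΣP(Q1 2015)Q(Q1 2015) = 2094×6 + 6319×5 = 12564 + 31595 = 44159
link = 47194/44159 = 1.068729
Link Q2 2015→Q3 2015:
ΣP(Q3 2015)Q(Q2 2015) = 2469×6 + 6012×6 = 14814 + 36072 = 50886
ΣP(Q2 2015)Q(Q2 2015) = 1984×6 + 7058×6 = 11904 + 42348 = 54252
link = 50886/54252 = 0.937956
Chained index = 100 × 1.068729 × 0.937956 = 100.2421

100.24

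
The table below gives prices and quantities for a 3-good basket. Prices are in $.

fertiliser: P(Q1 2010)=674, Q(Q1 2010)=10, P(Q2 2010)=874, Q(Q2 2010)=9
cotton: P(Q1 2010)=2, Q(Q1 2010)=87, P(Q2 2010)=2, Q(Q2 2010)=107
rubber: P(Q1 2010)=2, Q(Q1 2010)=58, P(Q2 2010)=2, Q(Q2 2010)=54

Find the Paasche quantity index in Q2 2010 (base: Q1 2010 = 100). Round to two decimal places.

Paasche quantity index uses current-period prices as weights.
ΣP(Q2 2010)·Q(Q2 2010) = 874×9 + 2×107 + 2×54 = 7866 + 214 + 108 = 8188
ΣP(Q2 2010)·Q(Q1 2010) = 874×10 + 2×87 + 2×58 = 8740 + 174 + 116 = 9030
Index = 8188 / 9030 × 100 = 90.6755

90.68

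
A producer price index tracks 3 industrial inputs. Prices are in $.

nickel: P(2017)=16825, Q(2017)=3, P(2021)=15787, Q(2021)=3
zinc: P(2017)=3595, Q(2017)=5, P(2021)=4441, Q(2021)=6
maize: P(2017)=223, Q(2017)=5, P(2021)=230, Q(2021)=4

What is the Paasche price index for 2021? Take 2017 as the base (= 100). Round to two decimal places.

Paasche price index uses current-period quantities as weights.
ΣP(2021)·Q(2021) = 15787×3 + 4441×6 + 230×4 = 47361 + 26646 + 920 = 74927
ΣP(2017)·Q(2021) = 16825×3 + 3595×6 + 223×4 = 50475 + 21570 + 892 = 72937
Index = 74927 / 72937 × 100 = 102.7284

102.73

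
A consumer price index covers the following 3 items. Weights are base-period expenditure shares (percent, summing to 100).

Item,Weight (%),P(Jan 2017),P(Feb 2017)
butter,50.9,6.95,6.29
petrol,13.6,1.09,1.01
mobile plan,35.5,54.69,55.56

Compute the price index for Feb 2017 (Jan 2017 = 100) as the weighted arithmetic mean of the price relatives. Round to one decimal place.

butter: 50.9 × (6.29/6.95) = 50.9 × 0.905036 = 46.0663
petrol: 13.6 × (1.01/1.09) = 13.6 × 0.926606 = 12.6018
mobile plan: 35.5 × (55.56/54.69) = 35.5 × 1.015908 = 36.0647
Index = Σ wᵢ·(p₁ᵢ/p₀ᵢ) = 46.0663 + 12.6018 + 36.0647 = 94.7329

94.7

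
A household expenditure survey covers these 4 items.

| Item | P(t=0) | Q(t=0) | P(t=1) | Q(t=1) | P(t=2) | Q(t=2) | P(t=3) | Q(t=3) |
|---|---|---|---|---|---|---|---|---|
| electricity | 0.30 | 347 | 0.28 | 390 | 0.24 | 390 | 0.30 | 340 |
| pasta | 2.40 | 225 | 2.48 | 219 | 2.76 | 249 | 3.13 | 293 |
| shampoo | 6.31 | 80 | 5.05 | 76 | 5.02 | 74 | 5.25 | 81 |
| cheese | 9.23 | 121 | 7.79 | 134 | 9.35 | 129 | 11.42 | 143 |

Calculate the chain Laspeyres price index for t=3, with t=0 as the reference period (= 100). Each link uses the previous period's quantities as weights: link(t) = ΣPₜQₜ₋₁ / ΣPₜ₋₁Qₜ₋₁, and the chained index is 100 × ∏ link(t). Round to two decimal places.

115.86

Link t=0→t=1:
ΣP(t=1)Q(t=0) = 0.28×347 + 2.48×225 + 5.05×80 + 7.79×121 = 97.16 + 558 + 404 + 942.59 = 2001.75
ΣP(t=0)Q(t=0) = 0.30×347 + 2.40×225 + 6.31×80 + 9.23×121 = 104.1 + 540 + 504.8 + 1116.83 = 2265.73
link = 2001.75/2265.73 = 0.883490
Link t=1→t=2:
ΣP(t=2)Q(t=1) = 0.24×390 + 2.76×219 + 5.02×76 + 9.35×134 = 93.6 + 604.44 + 381.52 + 1252.9 = 2332.46
ΣP(t=1)Q(t=1) = 0.28×390 + 2.48×219 + 5.05×76 + 7.79×134 = 109.2 + 543.12 + 383.8 + 1043.86 = 2079.98
link = 2332.46/2079.98 = 1.121386
Link t=2→t=3:
ΣP(t=3)Q(t=2) = 0.30×390 + 3.13×249 + 5.25×74 + 11.42×129 = 117 + 779.37 + 388.5 + 1473.18 = 2758.05
ΣP(t=2)Q(t=2) = 0.24×390 + 2.76×249 + 5.02×74 + 9.35×129 = 93.6 + 687.24 + 371.48 + 1206.15 = 2358.47
link = 2758.05/2358.47 = 1.169423
Chained index = 100 × 0.883490 × 1.121386 × 1.169423 = 115.8587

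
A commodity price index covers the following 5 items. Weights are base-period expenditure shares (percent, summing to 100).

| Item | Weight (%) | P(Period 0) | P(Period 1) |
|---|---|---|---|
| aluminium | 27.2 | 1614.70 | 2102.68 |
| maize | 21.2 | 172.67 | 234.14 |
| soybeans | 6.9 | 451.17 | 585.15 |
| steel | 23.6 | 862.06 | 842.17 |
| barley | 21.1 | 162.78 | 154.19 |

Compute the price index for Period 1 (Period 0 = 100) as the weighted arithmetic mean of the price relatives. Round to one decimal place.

116.2

aluminium: 27.2 × (2102.68/1614.70) = 27.2 × 1.302211 = 35.4201
maize: 21.2 × (234.14/172.67) = 21.2 × 1.355997 = 28.7471
soybeans: 6.9 × (585.15/451.17) = 6.9 × 1.296961 = 8.9490
steel: 23.6 × (842.17/862.06) = 23.6 × 0.976927 = 23.0555
barley: 21.1 × (154.19/162.78) = 21.1 × 0.947229 = 19.9865
Index = Σ wᵢ·(p₁ᵢ/p₀ᵢ) = 35.4201 + 28.7471 + 8.9490 + 23.0555 + 19.9865 = 116.1583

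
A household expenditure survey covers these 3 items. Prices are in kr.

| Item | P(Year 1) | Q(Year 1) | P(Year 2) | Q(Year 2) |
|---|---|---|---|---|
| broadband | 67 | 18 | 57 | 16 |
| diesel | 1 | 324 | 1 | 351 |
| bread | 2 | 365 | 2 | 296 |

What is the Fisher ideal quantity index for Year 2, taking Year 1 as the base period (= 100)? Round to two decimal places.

Laspeyres component (base-period weights):
ΣP(Year 1)Q(Year 2) = 67×16 + 1×351 + 2×296 = 1072 + 351 + 592 = 2015
ΣP(Year 1)Q(Year 1) = 67×18 + 1×324 + 2×365 = 1206 + 324 + 730 = 2260
L = 2015 / 2260 × 100 = 89.1593
Paasche component (current-period weights):
ΣP(Year 2)Q(Year 2) = 57×16 + 1×351 + 2×296 = 912 + 351 + 592 = 1855
ΣP(Year 2)Q(Year 1) = 57×18 + 1×324 + 2×365 = 1026 + 324 + 730 = 2080
P = 1855 / 2080 × 100 = 89.1827
Fisher = √(L × P) = √(89.1593 × 89.1827) = 89.1710

89.17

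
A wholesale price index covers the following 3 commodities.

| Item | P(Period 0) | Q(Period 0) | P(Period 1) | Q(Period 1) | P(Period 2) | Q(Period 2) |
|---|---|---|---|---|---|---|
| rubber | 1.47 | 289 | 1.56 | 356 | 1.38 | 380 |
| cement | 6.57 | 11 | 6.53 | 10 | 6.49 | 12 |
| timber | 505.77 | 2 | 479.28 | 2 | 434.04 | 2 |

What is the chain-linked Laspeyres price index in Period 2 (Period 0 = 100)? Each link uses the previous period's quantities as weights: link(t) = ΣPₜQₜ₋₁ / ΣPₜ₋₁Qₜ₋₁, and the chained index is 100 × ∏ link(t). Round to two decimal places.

88.55

Link Period 0→Period 1:
ΣP(Period 1)Q(Period 0) = 1.56×289 + 6.53×11 + 479.28×2 = 450.84 + 71.83 + 958.56 = 1481.23
ΣP(Period 0)Q(Period 0) = 1.47×289 + 6.57×11 + 505.77×2 = 424.83 + 72.27 + 1011.54 = 1508.64
link = 1481.23/1508.64 = 0.981831
Link Period 1→Period 2:
ΣP(Period 2)Q(Period 1) = 1.38×356 + 6.49×10 + 434.04×2 = 491.28 + 64.9 + 868.08 = 1424.26
ΣP(Period 1)Q(Period 1) = 1.56×356 + 6.53×10 + 479.28×2 = 555.36 + 65.3 + 958.56 = 1579.22
link = 1424.26/1579.22 = 0.901876
Chained index = 100 × 0.981831 × 0.901876 = 88.5490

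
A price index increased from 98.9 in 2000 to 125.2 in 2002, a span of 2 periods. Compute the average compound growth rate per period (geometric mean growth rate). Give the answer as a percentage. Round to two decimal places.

12.51%

Growth factor = (125.2/98.9)^(1/2) = (1.265925)^(1/2) = 1.125133
Growth rate = 1.125133 − 1 = 0.125133 = 12.5133%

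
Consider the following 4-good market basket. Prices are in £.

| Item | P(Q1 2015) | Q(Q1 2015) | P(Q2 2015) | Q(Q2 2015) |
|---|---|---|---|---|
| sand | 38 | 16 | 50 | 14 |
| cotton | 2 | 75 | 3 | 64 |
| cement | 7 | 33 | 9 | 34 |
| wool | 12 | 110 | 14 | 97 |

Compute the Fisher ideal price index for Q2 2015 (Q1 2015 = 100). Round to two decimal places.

123.95

Laspeyres component (base-period weights):
ΣP(Q2 2015)Q(Q1 2015) = 50×16 + 3×75 + 9×33 + 14×110 = 800 + 225 + 297 + 1540 = 2862
ΣP(Q1 2015)Q(Q1 2015) = 38×16 + 2×75 + 7×33 + 12×110 = 608 + 150 + 231 + 1320 = 2309
L = 2862 / 2309 × 100 = 123.9498
Paasche component (current-period weights):
ΣP(Q2 2015)Q(Q2 2015) = 50×14 + 3×64 + 9×34 + 14×97 = 700 + 192 + 306 + 1358 = 2556
ΣP(Q1 2015)Q(Q2 2015) = 38×14 + 2×64 + 7×34 + 12×97 = 532 + 128 + 238 + 1164 = 2062
P = 2556 / 2062 × 100 = 123.9573
Fisher = √(L × P) = √(123.9498 × 123.9573) = 123.9535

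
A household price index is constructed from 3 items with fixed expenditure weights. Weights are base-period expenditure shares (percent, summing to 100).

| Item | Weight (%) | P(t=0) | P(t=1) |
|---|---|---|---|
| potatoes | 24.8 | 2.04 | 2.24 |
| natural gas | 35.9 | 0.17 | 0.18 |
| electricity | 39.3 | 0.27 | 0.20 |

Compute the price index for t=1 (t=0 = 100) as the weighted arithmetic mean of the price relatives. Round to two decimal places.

potatoes: 24.8 × (2.24/2.04) = 24.8 × 1.098039 = 27.2314
natural gas: 35.9 × (0.18/0.17) = 35.9 × 1.058824 = 38.0118
electricity: 39.3 × (0.20/0.27) = 39.3 × 0.740741 = 29.1111
Index = Σ wᵢ·(p₁ᵢ/p₀ᵢ) = 27.2314 + 38.0118 + 29.1111 = 94.3542

94.35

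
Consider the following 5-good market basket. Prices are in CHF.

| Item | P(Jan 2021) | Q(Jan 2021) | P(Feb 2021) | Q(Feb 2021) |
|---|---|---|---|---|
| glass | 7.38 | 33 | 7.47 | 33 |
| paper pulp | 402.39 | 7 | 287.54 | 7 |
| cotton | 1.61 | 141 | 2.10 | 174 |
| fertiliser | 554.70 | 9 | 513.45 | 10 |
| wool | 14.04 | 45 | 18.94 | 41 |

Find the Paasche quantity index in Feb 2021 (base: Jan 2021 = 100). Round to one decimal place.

Paasche quantity index uses current-period prices as weights.
ΣP(Feb 2021)·Q(Feb 2021) = 7.47×33 + 287.54×7 + 2.10×174 + 513.45×10 + 18.94×41 = 246.51 + 2012.78 + 365.4 + 5134.5 + 776.54 = 8535.73
ΣP(Feb 2021)·Q(Jan 2021) = 7.47×33 + 287.54×7 + 2.10×141 + 513.45×9 + 18.94×45 = 246.51 + 2012.78 + 296.1 + 4621.05 + 852.3 = 8028.74
Index = 8535.73 / 8028.74 × 100 = 106.3147

106.3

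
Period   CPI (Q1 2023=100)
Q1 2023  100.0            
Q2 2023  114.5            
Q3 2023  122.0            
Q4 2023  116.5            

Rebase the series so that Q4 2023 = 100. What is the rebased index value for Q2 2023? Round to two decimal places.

98.28

Rebased(Q2 2023) = 114.5 / 116.5 × 100 = 98.2833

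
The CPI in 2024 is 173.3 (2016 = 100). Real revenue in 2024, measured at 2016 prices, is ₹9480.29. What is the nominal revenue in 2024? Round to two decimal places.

Nominal = Real × (Index/100) = 9480.29 × (173.3/100)
        = 9480.29 × 1.733 = 16429.3426

16429.34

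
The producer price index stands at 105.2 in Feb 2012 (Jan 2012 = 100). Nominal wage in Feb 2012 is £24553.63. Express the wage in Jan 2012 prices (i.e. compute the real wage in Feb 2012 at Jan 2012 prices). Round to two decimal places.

Real = Nominal ÷ (Index/100) = 24553.63 ÷ (105.2/100)
     = 24553.63 ÷ 1.052 = 23339.9525

23339.95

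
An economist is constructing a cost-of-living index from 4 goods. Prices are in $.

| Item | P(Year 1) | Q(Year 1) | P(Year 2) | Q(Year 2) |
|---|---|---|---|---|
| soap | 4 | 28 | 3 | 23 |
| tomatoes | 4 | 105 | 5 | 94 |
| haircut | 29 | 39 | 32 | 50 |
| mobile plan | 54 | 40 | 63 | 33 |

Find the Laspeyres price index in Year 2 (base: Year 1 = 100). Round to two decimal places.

114.49

Laspeyres price index uses base-period quantities as weights.
ΣP(Year 2)·Q(Year 1) = 3×28 + 5×105 + 32×39 + 63×40 = 84 + 525 + 1248 + 2520 = 4377
ΣP(Year 1)·Q(Year 1) = 4×28 + 4×105 + 29×39 + 54×40 = 112 + 420 + 1131 + 2160 = 3823
Index = 4377 / 3823 × 100 = 114.4912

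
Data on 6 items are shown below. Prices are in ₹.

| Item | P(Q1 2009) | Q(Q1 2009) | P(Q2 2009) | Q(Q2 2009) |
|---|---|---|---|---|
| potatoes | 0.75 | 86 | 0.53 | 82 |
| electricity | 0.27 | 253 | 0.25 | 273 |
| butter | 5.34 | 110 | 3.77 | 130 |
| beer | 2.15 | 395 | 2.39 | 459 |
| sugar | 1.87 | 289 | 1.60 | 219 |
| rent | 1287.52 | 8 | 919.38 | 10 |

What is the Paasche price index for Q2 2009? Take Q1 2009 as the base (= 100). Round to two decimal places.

Paasche price index uses current-period quantities as weights.
ΣP(Q2 2009)·Q(Q2 2009) = 0.53×82 + 0.25×273 + 3.77×130 + 2.39×459 + 1.60×219 + 919.38×10 = 43.46 + 68.25 + 490.1 + 1097.01 + 350.4 + 9193.8 = 11243.02
ΣP(Q1 2009)·Q(Q2 2009) = 0.75×82 + 0.27×273 + 5.34×130 + 2.15×459 + 1.87×219 + 1287.52×10 = 61.5 + 73.71 + 694.2 + 986.85 + 409.53 + 12875.2 = 15100.99
Index = 11243.02 / 15100.99 × 100 = 74.4522

74.45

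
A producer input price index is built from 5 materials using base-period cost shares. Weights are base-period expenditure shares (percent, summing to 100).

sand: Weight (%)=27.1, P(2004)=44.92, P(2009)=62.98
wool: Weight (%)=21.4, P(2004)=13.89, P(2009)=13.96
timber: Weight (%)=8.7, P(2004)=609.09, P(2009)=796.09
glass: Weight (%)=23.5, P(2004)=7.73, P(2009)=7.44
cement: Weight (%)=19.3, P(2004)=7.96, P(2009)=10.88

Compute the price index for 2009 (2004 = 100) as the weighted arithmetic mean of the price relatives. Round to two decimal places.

sand: 27.1 × (62.98/44.92) = 27.1 × 1.402048 = 37.9955
wool: 21.4 × (13.96/13.89) = 21.4 × 1.005040 = 21.5078
timber: 8.7 × (796.09/609.09) = 8.7 × 1.307015 = 11.3710
glass: 23.5 × (7.44/7.73) = 23.5 × 0.962484 = 22.6184
cement: 19.3 × (10.88/7.96) = 19.3 × 1.366834 = 26.3799
Index = Σ wᵢ·(p₁ᵢ/p₀ᵢ) = 37.9955 + 21.5078 + 11.3710 + 22.6184 + 26.3799 = 119.8727

119.87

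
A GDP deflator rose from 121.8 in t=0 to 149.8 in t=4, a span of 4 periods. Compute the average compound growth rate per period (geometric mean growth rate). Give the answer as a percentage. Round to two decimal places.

5.31%

Growth factor = (149.8/121.8)^(1/4) = (1.229885)^(1/4) = 1.053092
Growth rate = 1.053092 − 1 = 0.053092 = 5.3092%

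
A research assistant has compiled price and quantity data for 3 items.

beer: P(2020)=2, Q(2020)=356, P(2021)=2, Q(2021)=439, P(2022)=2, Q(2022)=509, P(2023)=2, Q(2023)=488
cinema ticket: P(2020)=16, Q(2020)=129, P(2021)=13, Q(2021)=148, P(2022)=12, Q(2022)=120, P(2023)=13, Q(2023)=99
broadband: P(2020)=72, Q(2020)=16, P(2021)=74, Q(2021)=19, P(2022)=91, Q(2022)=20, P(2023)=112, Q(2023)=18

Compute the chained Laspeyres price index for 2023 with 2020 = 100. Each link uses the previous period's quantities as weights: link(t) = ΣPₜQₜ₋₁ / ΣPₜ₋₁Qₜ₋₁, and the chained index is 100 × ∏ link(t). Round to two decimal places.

Link 2020→2021:
ΣP(2021)Q(2020) = 2×356 + 13×129 + 74×16 = 712 + 1677 + 1184 = 3573
ΣP(2020)Q(2020) = 2×356 + 16×129 + 72×16 = 712 + 2064 + 1152 = 3928
link = 3573/3928 = 0.909623
Link 2021→2022:
ΣP(2022)Q(2021) = 2×439 + 12×148 + 91×19 = 878 + 1776 + 1729 = 4383
ΣP(2021)Q(2021) = 2×439 + 13×148 + 74×19 = 878 + 1924 + 1406 = 4208
link = 4383/4208 = 1.041587
Link 2022→2023:
ΣP(2023)Q(2022) = 2×509 + 13×120 + 112×20 = 1018 + 1560 + 2240 = 4818
ΣP(2022)Q(2022) = 2×509 + 12×120 + 91×20 = 1018 + 1440 + 1820 = 4278
link = 4818/4278 = 1.126227
Chained index = 100 × 0.909623 × 1.041587 × 1.126227 = 106.7046

106.70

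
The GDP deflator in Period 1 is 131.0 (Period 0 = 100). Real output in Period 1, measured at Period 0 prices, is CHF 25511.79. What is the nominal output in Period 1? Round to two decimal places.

Nominal = Real × (Index/100) = 25511.79 × (131.0/100)
        = 25511.79 × 1.310 = 33420.4449

33420.44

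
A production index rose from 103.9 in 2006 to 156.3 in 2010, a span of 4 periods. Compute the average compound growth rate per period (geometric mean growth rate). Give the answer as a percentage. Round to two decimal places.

10.75%

Growth factor = (156.3/103.9)^(1/4) = (1.504331)^(1/4) = 1.107480
Growth rate = 1.107480 − 1 = 0.107480 = 10.7480%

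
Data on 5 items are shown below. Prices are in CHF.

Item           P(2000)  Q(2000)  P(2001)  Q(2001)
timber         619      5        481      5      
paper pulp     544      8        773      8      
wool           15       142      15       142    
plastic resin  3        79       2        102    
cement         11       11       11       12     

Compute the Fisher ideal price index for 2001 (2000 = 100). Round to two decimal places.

Laspeyres component (base-period weights):
ΣP(2001)Q(2000) = 481×5 + 773×8 + 15×142 + 2×79 + 11×11 = 2405 + 6184 + 2130 + 158 + 121 = 10998
ΣP(2000)Q(2000) = 619×5 + 544×8 + 15×142 + 3×79 + 11×11 = 3095 + 4352 + 2130 + 237 + 121 = 9935
L = 10998 / 9935 × 100 = 110.6995
Paasche component (current-period weights):
ΣP(2001)Q(2001) = 481×5 + 773×8 + 15×142 + 2×102 + 11×12 = 2405 + 6184 + 2130 + 204 + 132 = 11055
ΣP(2000)Q(2001) = 619×5 + 544×8 + 15×142 + 3×102 + 11×12 = 3095 + 4352 + 2130 + 306 + 132 = 10015
P = 11055 / 10015 × 100 = 110.3844
Fisher = √(L × P) = √(110.6995 × 110.3844) = 110.5419

110.54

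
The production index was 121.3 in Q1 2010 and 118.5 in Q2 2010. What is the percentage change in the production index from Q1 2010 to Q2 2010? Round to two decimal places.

Change = (118.5 − 121.3) / 121.3 × 100
       = -2.8 / 121.3 × 100 = -2.3083%

-2.31%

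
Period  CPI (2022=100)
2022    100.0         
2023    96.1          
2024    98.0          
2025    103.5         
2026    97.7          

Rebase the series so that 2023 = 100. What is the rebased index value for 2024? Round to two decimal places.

Rebased(2024) = 98.0 / 96.1 × 100 = 101.9771

101.98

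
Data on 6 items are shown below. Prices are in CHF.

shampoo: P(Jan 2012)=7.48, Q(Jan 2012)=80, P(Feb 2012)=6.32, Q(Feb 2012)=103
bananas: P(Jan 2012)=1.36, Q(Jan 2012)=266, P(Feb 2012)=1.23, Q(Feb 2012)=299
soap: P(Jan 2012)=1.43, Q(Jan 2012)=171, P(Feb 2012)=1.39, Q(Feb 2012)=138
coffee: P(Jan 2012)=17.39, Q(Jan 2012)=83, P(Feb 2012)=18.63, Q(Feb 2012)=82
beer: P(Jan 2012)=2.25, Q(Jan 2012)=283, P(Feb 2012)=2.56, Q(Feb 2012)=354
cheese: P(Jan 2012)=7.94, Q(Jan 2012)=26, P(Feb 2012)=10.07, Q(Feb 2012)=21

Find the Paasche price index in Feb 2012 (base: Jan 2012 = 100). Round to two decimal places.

102.45

Paasche price index uses current-period quantities as weights.
ΣP(Feb 2012)·Q(Feb 2012) = 6.32×103 + 1.23×299 + 1.39×138 + 18.63×82 + 2.56×354 + 10.07×21 = 650.96 + 367.77 + 191.82 + 1527.66 + 906.24 + 211.47 = 3855.92
ΣP(Jan 2012)·Q(Feb 2012) = 7.48×103 + 1.36×299 + 1.43×138 + 17.39×82 + 2.25×354 + 7.94×21 = 770.44 + 406.64 + 197.34 + 1425.98 + 796.5 + 166.74 = 3763.64
Index = 3855.92 / 3763.64 × 100 = 102.4519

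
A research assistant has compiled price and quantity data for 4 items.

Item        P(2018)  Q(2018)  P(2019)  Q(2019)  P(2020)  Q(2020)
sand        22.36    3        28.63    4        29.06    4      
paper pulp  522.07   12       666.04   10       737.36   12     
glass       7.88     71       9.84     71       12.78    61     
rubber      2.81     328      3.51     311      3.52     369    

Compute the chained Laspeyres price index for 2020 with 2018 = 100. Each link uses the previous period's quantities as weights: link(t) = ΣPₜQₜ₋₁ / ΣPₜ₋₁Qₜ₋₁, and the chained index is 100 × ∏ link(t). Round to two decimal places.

Link 2018→2019:
ΣP(2019)Q(2018) = 28.63×3 + 666.04×12 + 9.84×71 + 3.51×328 = 85.89 + 7992.48 + 698.64 + 1151.28 = 9928.29
ΣP(2018)Q(2018) = 22.36×3 + 522.07×12 + 7.88×71 + 2.81×328 = 67.08 + 6264.84 + 559.48 + 921.68 = 7813.08
link = 9928.29/7813.08 = 1.270727
Link 2019→2020:
ΣP(2020)Q(2019) = 29.06×4 + 737.36×10 + 12.78×71 + 3.52×311 = 116.24 + 7373.6 + 907.38 + 1094.72 = 9491.94
ΣP(2019)Q(2019) = 28.63×4 + 666.04×10 + 9.84×71 + 3.51×311 = 114.52 + 6660.4 + 698.64 + 1091.61 = 8565.17
link = 9491.94/8565.17 = 1.108202
Chained index = 100 × 1.270727 × 1.108202 = 140.8222

140.82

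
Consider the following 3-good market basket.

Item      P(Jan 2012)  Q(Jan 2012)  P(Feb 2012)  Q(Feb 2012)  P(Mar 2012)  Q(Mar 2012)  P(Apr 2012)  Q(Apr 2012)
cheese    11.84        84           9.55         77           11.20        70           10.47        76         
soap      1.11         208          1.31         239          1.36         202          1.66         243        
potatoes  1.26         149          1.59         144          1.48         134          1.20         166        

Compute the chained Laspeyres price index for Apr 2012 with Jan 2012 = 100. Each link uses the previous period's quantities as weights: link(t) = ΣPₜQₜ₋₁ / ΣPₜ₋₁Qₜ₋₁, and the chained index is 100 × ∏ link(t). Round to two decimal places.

99.49

Link Jan 2012→Feb 2012:
ΣP(Feb 2012)Q(Jan 2012) = 9.55×84 + 1.31×208 + 1.59×149 = 802.2 + 272.48 + 236.91 = 1311.59
ΣP(Jan 2012)Q(Jan 2012) = 11.84×84 + 1.11×208 + 1.26×149 = 994.56 + 230.88 + 187.74 = 1413.18
link = 1311.59/1413.18 = 0.928112
Link Feb 2012→Mar 2012:
ΣP(Mar 2012)Q(Feb 2012) = 11.20×77 + 1.36×239 + 1.48×144 = 862.4 + 325.04 + 213.12 = 1400.56
ΣP(Feb 2012)Q(Feb 2012) = 9.55×77 + 1.31×239 + 1.59×144 = 735.35 + 313.09 + 228.96 = 1277.4
link = 1400.56/1277.4 = 1.096415
Link Mar 2012→Apr 2012:
ΣP(Apr 2012)Q(Mar 2012) = 10.47×70 + 1.66×202 + 1.20×134 = 732.9 + 335.32 + 160.8 = 1229.02
ΣP(Mar 2012)Q(Mar 2012) = 11.20×70 + 1.36×202 + 1.48×134 = 784 + 274.72 + 198.32 = 1257.04
link = 1229.02/1257.04 = 0.977710
Chained index = 100 × 0.928112 × 1.096415 × 0.977710 = 99.4913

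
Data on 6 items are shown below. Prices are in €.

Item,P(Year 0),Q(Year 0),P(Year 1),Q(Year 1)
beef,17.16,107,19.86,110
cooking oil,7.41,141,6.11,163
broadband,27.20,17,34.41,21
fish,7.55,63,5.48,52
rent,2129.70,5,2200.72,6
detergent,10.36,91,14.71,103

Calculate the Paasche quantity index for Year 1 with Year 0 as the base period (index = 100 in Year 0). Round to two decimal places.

Paasche quantity index uses current-period prices as weights.
ΣP(Year 1)·Q(Year 1) = 19.86×110 + 6.11×163 + 34.41×21 + 5.48×52 + 2200.72×6 + 14.71×103 = 2184.6 + 995.93 + 722.61 + 284.96 + 13204.32 + 1515.13 = 18907.55
ΣP(Year 1)·Q(Year 0) = 19.86×107 + 6.11×141 + 34.41×17 + 5.48×63 + 2200.72×5 + 14.71×91 = 2125.02 + 861.51 + 584.97 + 345.24 + 11003.6 + 1338.61 = 16258.95
Index = 18907.55 / 16258.95 × 100 = 116.2901

116.29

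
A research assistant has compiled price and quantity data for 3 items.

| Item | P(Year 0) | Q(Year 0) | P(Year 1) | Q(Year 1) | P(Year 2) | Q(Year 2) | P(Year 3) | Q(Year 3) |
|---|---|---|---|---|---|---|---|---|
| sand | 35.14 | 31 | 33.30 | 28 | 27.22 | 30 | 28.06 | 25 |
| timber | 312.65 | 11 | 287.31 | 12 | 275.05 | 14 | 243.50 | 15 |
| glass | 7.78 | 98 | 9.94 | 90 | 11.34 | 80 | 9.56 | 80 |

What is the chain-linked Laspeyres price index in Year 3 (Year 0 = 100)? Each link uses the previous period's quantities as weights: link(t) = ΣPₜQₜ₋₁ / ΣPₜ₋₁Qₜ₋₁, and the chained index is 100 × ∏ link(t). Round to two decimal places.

Link Year 0→Year 1:
ΣP(Year 1)Q(Year 0) = 33.30×31 + 287.31×11 + 9.94×98 = 1032.3 + 3160.41 + 974.12 = 5166.83
ΣP(Year 0)Q(Year 0) = 35.14×31 + 312.65×11 + 7.78×98 = 1089.34 + 3439.15 + 762.44 = 5290.93
link = 5166.83/5290.93 = 0.976545
Link Year 1→Year 2:
ΣP(Year 2)Q(Year 1) = 27.22×28 + 275.05×12 + 11.34×90 = 762.16 + 3300.6 + 1020.6 = 5083.36
ΣP(Year 1)Q(Year 1) = 33.30×28 + 287.31×12 + 9.94×90 = 932.4 + 3447.72 + 894.6 = 5274.72
link = 5083.36/5274.72 = 0.963721
Link Year 2→Year 3:
ΣP(Year 3)Q(Year 2) = 28.06×30 + 243.50×14 + 9.56×80 = 841.8 + 3409 + 764.8 = 5015.6
ΣP(Year 2)Q(Year 2) = 27.22×30 + 275.05×14 + 11.34×80 = 816.6 + 3850.7 + 907.2 = 5574.5
link = 5015.6/5574.5 = 0.899740
Chained index = 100 × 0.976545 × 0.963721 × 0.899740 = 84.6760

84.68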